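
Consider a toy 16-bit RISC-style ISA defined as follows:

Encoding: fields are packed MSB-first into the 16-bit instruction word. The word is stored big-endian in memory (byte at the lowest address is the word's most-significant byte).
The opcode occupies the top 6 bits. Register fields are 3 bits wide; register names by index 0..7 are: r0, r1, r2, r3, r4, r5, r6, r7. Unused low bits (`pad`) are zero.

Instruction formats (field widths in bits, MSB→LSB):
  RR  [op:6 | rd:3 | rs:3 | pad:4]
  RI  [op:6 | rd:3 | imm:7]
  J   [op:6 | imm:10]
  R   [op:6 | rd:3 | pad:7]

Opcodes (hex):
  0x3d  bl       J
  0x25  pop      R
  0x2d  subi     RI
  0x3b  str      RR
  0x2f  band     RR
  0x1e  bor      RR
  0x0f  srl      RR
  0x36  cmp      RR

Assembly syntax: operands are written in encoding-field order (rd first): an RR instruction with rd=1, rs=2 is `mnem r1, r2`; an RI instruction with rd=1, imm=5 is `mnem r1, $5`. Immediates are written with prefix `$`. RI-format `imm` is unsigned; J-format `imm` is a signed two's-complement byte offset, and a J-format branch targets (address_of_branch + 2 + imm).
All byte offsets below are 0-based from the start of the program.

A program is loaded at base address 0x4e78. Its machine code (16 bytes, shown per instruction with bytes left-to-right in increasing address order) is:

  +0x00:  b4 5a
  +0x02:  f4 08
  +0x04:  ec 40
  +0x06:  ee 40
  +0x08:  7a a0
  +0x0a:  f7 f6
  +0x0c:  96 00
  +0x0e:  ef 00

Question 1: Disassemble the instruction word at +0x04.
str r0, r4

+0x04: ec 40 ⇒ word 0xec40 (big)
  op=0xec40>>10=0x3b ⇒ str (RR)
  rd@[9:7]=0x0 ⇒ r0
  rs@[6:4]=0x4 ⇒ r4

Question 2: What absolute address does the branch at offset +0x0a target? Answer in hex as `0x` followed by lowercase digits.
+0x0a: f7 f6 ⇒ word 0xf7f6 (big)
  op=0xf7f6>>10=0x3d ⇒ bl (J)
  [9:0] imm=1014 (s10→-10) = $-10
  target = base 0x4e78 + off 0x0a + 2 + imm -10 = 0x4e7a

0x4e7a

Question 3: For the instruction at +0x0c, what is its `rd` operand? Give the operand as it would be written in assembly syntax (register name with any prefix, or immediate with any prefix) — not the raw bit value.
@+0c  big-endian(96 00) = 0x9600
  opcode bits[15:10]=0x25: pop/R
  rd@[9:7]=0x4 ⇒ r4

r4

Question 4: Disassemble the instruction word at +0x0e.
str r6, r0

[0e] ef 00 → 0xef00
  opcode bits[15:10]=0x3b: str/RR
  [9:7] rd=6 = r6
  [6:4] rs=0 = r0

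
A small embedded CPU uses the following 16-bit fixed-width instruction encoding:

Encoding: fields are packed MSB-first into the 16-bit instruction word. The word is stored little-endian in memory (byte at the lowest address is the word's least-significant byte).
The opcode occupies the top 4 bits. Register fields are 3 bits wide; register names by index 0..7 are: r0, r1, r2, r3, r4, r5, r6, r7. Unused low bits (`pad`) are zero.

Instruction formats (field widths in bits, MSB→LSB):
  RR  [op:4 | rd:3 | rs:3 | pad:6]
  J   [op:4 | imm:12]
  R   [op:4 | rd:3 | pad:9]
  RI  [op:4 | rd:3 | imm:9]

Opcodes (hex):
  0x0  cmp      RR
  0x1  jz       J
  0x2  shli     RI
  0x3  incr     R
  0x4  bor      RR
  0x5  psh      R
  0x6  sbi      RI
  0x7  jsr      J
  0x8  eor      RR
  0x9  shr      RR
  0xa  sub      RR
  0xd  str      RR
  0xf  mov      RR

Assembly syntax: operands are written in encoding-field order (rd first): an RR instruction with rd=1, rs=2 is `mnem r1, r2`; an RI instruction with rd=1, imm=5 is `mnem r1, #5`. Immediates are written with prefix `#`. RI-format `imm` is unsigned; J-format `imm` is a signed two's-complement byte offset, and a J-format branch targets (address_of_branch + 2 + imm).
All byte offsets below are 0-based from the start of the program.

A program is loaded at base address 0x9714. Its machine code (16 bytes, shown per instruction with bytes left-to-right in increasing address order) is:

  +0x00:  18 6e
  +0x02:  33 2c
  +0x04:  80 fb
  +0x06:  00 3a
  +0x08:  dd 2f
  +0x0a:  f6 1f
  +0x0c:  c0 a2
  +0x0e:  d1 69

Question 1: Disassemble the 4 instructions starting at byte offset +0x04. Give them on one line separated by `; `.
off 0x04: read 80 fb as little → 0xfb80
  op=0xfb80>>12=0xf ⇒ mov (RR)
  rd: (w>>9)&0x7=0x5 → r5
  rs: (w>>6)&0x7=0x6 → r6
off 0x06: read 00 3a as little → 0x3a00
  op=0x3a00>>12=0x3 ⇒ incr (R)
  rd: (w>>9)&0x7=0x5 → r5
off 0x08: read dd 2f as little → 0x2fdd
  op=0x2fdd>>12=0x2 ⇒ shli (RI)
  rd: (w>>9)&0x7=0x7 → r7
  imm: (w>>0)&0x1ff=0x1dd → #477
off 0x0a: read f6 1f as little → 0x1ff6
  op=0x1ff6>>12=0x1 ⇒ jz (J)
  imm: (w>>0)&0xfff=0xff6 (s12→-10) → #-10

mov r5, r6; incr r5; shli r7, #477; jz #-10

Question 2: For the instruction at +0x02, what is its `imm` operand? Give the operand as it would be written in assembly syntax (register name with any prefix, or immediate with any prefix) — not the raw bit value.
@+02  little-endian(33 2c) = 0x2c33
  top 4b → 0x2 → shli [RI]
  rd@[11:9]=0x6 ⇒ r6
  imm@[8:0]=0x33 ⇒ #51

#51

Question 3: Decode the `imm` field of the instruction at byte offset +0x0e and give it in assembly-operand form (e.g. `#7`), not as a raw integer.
#465

@+0e  little-endian(d1 69) = 0x69d1
  op=0x69d1>>12=0x6 ⇒ sbi (RI)
  [11:9] rd=4 = r4
  [8:0] imm=465 = #465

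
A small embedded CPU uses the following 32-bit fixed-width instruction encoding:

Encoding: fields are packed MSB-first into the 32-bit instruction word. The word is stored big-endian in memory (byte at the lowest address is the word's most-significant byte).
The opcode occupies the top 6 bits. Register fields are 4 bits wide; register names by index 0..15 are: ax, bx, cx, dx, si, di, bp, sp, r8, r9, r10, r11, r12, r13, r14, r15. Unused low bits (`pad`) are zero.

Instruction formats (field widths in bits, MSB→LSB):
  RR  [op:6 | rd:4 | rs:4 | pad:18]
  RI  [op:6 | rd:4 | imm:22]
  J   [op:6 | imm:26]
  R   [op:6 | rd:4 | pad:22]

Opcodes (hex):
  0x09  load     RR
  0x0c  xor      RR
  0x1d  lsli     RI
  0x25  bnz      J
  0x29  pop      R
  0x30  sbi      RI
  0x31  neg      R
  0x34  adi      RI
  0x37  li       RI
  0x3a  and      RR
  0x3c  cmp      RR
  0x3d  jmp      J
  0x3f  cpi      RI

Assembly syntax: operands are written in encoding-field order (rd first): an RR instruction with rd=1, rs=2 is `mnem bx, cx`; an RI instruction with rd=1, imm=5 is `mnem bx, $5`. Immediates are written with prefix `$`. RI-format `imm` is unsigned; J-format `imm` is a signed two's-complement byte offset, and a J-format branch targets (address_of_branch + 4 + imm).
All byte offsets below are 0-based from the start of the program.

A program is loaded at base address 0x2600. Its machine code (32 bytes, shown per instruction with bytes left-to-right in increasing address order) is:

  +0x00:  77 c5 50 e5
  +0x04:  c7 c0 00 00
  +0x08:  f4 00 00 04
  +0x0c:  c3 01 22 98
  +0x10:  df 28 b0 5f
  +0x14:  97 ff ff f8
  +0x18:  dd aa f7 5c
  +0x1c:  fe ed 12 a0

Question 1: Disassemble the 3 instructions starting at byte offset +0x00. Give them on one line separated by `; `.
lsli r15, $348389; neg r15; jmp $4

@+00  big-endian(77 c5 50 e5) = 0x77c550e5
  top 6b → 0x1d → lsli [RI]
  [25:22] rd=15 = r15
  [21:0] imm=348389 = $348389
@+04  big-endian(c7 c0 00 00) = 0xc7c00000
  top 6b → 0x31 → neg [R]
  [25:22] rd=15 = r15
@+08  big-endian(f4 00 00 04) = 0xf4000004
  top 6b → 0x3d → jmp [J]
  [25:0] imm=4 = $4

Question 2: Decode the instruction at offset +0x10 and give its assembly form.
@+10  big-endian(df 28 b0 5f) = 0xdf28b05f
  top 6b → 0x37 → li [RI]
  rd@[25:22]=0xc ⇒ r12
  imm@[21:0]=0x28b05f ⇒ $2666591

li r12, $2666591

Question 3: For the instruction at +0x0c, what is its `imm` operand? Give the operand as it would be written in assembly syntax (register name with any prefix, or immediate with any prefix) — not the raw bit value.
@+0c  big-endian(c3 01 22 98) = 0xc3012298
  op=0xc3012298>>26=0x30 ⇒ sbi (RI)
  rd: (w>>22)&0xf=0xc → r12
  imm: (w>>0)&0x3fffff=0x12298 → $74392

$74392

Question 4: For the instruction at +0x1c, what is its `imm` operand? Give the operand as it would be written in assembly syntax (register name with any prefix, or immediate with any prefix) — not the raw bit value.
$2953888

off 0x1c: read fe ed 12 a0 as big → 0xfeed12a0
  op=0xfeed12a0>>26=0x3f ⇒ cpi (RI)
  rd@[25:22]=0xb ⇒ r11
  imm@[21:0]=0x2d12a0 ⇒ $2953888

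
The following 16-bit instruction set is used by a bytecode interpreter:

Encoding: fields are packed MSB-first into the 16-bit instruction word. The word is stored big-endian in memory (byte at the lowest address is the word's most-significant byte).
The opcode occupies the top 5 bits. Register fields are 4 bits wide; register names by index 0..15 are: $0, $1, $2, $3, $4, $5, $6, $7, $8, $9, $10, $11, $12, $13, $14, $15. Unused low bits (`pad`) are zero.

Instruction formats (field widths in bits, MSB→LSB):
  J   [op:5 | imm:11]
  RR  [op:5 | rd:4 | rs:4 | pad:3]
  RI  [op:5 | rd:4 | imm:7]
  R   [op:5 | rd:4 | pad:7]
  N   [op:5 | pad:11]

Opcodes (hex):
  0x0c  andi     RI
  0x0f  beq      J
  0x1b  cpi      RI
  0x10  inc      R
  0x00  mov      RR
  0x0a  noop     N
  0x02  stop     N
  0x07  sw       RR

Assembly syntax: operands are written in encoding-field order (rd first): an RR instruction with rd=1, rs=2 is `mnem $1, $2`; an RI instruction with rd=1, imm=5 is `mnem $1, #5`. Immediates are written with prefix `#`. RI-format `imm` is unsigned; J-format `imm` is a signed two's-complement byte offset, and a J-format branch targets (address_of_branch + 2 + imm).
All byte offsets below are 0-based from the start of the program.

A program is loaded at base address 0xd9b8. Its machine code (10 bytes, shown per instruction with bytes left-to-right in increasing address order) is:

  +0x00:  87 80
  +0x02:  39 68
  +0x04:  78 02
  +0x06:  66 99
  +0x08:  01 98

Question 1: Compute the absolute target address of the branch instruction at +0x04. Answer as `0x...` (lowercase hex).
+0x04: 78 02 ⇒ word 0x7802 (big)
  top 5b → 0xf → beq [J]
  imm: (w>>0)&0x7ff=0x2 → #2
  target = base 0xd9b8 + off 0x04 + 2 + imm 2 = 0xd9c0

0xd9c0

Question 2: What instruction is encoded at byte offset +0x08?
+0x08: 01 98 ⇒ word 0x0198 (big)
  opcode bits[15:11]=0x0: mov/RR
  [10:7] rd=3 = $3
  [6:3] rs=3 = $3

mov $3, $3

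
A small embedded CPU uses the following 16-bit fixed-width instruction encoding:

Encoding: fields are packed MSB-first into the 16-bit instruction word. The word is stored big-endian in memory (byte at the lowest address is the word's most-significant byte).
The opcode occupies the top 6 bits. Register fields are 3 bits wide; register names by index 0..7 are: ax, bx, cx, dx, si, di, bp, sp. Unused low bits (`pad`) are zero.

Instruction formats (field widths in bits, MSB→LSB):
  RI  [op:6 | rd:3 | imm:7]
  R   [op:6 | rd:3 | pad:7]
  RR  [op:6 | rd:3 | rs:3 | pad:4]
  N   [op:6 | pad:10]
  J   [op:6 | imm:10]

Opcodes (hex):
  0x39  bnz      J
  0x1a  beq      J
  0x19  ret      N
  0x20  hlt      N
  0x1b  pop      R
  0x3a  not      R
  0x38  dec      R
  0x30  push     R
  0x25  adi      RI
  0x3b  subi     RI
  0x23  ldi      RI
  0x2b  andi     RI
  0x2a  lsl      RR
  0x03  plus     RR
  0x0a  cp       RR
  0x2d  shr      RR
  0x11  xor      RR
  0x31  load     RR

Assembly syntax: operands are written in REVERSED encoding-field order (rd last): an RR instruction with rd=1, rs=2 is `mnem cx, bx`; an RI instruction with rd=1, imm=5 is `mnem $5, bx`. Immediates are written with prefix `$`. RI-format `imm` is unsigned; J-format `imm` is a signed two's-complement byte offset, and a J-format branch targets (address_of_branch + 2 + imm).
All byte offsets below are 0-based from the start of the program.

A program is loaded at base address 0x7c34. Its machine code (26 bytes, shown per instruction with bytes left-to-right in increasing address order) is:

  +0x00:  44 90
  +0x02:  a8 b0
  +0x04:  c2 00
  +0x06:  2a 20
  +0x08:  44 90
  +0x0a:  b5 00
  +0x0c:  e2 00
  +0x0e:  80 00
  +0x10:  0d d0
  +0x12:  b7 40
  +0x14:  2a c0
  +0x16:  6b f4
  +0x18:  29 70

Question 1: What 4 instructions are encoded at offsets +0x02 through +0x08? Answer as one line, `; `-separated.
lsl dx, bx; push si; cp cx, si; xor bx, bx

off 0x02: read a8 b0 as big → 0xa8b0
  op=0xa8b0>>10=0x2a ⇒ lsl (RR)
  [9:7] rd=1 = bx
  [6:4] rs=3 = dx
off 0x04: read c2 00 as big → 0xc200
  op=0xc200>>10=0x30 ⇒ push (R)
  [9:7] rd=4 = si
off 0x06: read 2a 20 as big → 0x2a20
  op=0x2a20>>10=0xa ⇒ cp (RR)
  [9:7] rd=4 = si
  [6:4] rs=2 = cx
off 0x08: read 44 90 as big → 0x4490
  op=0x4490>>10=0x11 ⇒ xor (RR)
  [9:7] rd=1 = bx
  [6:4] rs=1 = bx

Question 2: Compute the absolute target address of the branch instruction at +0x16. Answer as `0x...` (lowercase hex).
off 0x16: read 6b f4 as big → 0x6bf4
  op=0x6bf4>>10=0x1a ⇒ beq (J)
  imm@[9:0]=0x3f4 (s10→-12) ⇒ $-12
  target = base 0x7c34 + off 0x16 + 2 + imm -12 = 0x7c40

0x7c40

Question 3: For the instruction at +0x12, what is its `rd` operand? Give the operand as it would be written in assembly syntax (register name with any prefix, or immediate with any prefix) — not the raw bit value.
bp

[12] b7 40 → 0xb740
  top 6b → 0x2d → shr [RR]
  rd: (w>>7)&0x7=0x6 → bp
  rs: (w>>4)&0x7=0x4 → si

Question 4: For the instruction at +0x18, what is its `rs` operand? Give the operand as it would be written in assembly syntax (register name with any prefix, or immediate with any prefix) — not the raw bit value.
[18] 29 70 → 0x2970
  opcode bits[15:10]=0xa: cp/RR
  rd@[9:7]=0x2 ⇒ cx
  rs@[6:4]=0x7 ⇒ sp

sp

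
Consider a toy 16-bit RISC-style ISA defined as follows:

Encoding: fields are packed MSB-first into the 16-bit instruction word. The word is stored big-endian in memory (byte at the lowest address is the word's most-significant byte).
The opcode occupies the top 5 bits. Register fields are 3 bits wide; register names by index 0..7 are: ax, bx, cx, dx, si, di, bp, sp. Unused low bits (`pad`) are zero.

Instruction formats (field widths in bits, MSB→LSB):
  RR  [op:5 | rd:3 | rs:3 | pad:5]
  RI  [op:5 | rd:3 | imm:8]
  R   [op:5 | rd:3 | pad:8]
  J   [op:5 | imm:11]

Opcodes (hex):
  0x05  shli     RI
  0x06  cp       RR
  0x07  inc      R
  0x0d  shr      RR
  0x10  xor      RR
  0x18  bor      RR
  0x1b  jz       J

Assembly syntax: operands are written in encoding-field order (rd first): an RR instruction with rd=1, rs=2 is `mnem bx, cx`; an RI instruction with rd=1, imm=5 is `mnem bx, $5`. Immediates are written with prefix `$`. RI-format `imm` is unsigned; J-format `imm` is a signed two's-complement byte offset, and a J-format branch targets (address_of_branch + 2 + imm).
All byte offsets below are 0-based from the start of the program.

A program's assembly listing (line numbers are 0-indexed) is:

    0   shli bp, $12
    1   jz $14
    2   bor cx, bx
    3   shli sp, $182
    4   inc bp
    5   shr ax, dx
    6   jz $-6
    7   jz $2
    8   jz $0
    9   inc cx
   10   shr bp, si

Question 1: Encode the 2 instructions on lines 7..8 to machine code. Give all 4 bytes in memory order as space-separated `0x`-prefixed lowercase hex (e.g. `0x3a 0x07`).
0xd8 0x02 0xd8 0x00

line 7 (jz): pack op=0x1b:5|imm=2:11 = 0xd802; big→ d8 02
line 8 (jz): pack op=0x1b:5|imm=0:11 = 0xd800; big→ d8 00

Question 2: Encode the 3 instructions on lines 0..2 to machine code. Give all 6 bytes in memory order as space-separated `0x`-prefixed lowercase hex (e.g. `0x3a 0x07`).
0x2e 0x0c 0xd8 0x0e 0xc2 0x20

0. shli fields op=0x5:5|rd=6:3|imm=12:8 → word 2e0ch → 2e 0c
1. jz fields op=0x1b:5|imm=14:11 → word d80eh → d8 0e
2. bor fields op=0x18:5|rd=2:3|rs=1:3|pad=0:5 → word c220h → c2 20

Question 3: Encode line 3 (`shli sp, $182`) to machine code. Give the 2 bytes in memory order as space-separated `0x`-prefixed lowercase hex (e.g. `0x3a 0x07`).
L3: shli op=0x5:5|rd=7:3|imm=182:8 ⇒ 0x2fb6 ⇒ big 2f b6

0x2f 0xb6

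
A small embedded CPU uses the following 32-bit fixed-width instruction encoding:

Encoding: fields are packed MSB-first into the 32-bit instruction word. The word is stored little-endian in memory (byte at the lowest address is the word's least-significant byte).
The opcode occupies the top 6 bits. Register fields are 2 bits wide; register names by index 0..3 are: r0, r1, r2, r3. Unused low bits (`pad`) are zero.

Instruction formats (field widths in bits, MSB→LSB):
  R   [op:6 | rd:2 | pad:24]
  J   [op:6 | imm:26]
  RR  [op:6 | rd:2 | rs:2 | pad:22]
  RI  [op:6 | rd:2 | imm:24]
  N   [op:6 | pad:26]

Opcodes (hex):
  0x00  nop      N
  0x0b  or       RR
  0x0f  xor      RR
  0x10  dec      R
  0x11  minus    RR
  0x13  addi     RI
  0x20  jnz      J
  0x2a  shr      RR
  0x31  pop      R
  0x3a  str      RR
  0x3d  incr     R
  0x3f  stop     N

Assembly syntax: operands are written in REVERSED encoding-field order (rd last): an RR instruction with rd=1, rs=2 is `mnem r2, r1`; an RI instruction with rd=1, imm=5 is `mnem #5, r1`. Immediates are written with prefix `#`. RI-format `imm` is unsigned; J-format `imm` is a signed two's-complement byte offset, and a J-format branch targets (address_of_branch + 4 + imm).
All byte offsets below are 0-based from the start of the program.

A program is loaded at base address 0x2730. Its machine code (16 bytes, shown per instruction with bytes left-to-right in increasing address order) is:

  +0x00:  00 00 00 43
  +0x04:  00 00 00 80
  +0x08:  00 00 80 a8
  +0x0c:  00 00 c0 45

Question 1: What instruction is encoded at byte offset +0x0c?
+0x0c: 00 00 c0 45 ⇒ word 0x45c00000 (little)
  op=0x45c00000>>26=0x11 ⇒ minus (RR)
  rd@[25:24]=0x1 ⇒ r1
  rs@[23:22]=0x3 ⇒ r3

minus r3, r1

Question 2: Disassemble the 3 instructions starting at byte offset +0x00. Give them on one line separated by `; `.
dec r3; jnz #0; shr r2, r0

+0x00: 00 00 00 43 ⇒ word 0x43000000 (little)
  top 6b → 0x10 → dec [R]
  rd: (w>>24)&0x3=0x3 → r3
+0x04: 00 00 00 80 ⇒ word 0x80000000 (little)
  top 6b → 0x20 → jnz [J]
  imm: (w>>0)&0x3ffffff=0x0 → #0
+0x08: 00 00 80 a8 ⇒ word 0xa8800000 (little)
  top 6b → 0x2a → shr [RR]
  rd: (w>>24)&0x3=0x0 → r0
  rs: (w>>22)&0x3=0x2 → r2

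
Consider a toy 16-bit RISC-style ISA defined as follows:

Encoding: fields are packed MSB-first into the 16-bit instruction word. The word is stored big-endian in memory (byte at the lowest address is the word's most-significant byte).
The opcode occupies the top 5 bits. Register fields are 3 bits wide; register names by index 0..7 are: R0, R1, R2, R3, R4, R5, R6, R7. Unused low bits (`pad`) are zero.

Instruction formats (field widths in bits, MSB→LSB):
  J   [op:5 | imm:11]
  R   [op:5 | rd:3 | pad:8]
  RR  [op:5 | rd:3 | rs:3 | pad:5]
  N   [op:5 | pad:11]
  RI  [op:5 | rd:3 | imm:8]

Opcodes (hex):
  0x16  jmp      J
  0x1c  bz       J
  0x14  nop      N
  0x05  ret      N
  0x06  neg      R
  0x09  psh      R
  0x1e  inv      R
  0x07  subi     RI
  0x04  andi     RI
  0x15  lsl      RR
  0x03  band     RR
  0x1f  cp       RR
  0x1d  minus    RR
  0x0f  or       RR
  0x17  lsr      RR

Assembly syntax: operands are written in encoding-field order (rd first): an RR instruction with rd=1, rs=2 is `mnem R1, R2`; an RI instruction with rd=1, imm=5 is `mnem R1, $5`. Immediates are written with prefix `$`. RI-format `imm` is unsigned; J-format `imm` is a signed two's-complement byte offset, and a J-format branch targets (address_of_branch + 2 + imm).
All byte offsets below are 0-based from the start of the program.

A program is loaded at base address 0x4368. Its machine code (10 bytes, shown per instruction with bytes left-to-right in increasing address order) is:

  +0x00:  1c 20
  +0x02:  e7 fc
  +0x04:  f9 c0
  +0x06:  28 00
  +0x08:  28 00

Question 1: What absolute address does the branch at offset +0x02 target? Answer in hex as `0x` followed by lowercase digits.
0x4368

[02] e7 fc → 0xe7fc
  top 5b → 0x1c → bz [J]
  imm@[10:0]=0x7fc (s11→-4) ⇒ $-4
  target = base 0x4368 + off 0x02 + 2 + imm -4 = 0x4368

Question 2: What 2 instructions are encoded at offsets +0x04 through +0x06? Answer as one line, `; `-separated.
+0x04: f9 c0 ⇒ word 0xf9c0 (big)
  op=0xf9c0>>11=0x1f ⇒ cp (RR)
  rd@[10:8]=0x1 ⇒ R1
  rs@[7:5]=0x6 ⇒ R6
+0x06: 28 00 ⇒ word 0x2800 (big)
  op=0x2800>>11=0x5 ⇒ ret (N)

cp R1, R6; ret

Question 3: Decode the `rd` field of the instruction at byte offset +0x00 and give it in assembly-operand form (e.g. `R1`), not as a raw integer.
[00] 1c 20 → 0x1c20
  top 5b → 0x3 → band [RR]
  rd@[10:8]=0x4 ⇒ R4
  rs@[7:5]=0x1 ⇒ R1

R4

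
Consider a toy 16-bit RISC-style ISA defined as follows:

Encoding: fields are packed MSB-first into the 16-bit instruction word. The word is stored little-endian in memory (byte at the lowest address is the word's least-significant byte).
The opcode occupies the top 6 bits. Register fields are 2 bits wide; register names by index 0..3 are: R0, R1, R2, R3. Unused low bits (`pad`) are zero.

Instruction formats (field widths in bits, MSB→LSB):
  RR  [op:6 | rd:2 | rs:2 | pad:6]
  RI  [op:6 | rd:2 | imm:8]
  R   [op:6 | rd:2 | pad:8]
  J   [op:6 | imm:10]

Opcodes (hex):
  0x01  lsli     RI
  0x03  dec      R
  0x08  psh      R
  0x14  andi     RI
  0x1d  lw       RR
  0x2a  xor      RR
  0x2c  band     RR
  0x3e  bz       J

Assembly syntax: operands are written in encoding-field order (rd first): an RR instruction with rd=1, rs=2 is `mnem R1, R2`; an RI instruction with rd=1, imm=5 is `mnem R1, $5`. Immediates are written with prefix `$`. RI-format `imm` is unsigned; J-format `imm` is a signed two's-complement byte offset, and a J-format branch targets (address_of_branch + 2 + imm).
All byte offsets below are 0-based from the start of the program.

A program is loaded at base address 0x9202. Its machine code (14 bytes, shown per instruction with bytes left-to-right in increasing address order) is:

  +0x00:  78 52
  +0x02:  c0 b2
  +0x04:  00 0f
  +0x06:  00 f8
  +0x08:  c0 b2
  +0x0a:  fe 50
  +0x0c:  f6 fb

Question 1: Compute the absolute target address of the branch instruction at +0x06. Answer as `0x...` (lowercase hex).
0x920a

[06] 00 f8 → 0xf800
  opcode bits[15:10]=0x3e: bz/J
  imm: (w>>0)&0x3ff=0x0 → $0
  target = base 0x9202 + off 0x06 + 2 + imm 0 = 0x920a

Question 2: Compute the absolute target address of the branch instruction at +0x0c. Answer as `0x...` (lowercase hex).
[0c] f6 fb → 0xfbf6
  op=0xfbf6>>10=0x3e ⇒ bz (J)
  imm: (w>>0)&0x3ff=0x3f6 (s10→-10) → $-10
  target = base 0x9202 + off 0x0c + 2 + imm -10 = 0x9206

0x9206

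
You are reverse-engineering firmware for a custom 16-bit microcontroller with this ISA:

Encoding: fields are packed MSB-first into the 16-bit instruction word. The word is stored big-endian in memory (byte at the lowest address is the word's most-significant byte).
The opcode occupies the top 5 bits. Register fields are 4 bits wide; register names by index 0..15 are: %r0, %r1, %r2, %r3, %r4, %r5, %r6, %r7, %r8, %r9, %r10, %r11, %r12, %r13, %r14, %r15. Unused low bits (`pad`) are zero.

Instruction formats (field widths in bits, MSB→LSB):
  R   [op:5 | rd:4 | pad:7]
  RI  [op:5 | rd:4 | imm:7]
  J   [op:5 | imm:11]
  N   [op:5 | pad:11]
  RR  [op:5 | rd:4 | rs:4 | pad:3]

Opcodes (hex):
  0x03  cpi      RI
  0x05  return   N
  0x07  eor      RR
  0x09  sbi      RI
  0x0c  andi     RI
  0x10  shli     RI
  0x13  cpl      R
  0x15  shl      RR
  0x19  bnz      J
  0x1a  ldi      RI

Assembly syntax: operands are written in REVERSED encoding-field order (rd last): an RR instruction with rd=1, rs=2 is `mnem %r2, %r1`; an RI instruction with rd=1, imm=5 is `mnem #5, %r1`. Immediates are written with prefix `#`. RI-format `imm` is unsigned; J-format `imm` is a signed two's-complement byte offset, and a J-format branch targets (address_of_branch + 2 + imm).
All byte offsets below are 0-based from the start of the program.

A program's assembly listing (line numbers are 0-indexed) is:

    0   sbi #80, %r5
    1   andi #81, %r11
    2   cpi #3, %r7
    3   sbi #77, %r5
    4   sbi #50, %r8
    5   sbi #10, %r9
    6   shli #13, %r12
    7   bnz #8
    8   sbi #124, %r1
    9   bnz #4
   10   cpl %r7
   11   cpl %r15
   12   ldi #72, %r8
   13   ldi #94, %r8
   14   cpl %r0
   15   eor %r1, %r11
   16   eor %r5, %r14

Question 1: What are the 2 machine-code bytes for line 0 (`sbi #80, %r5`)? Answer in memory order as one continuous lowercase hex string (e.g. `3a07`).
4ad0

line 0 (sbi): pack op=0x9:5|rd=5:4|imm=80:7 = 0x4ad0; big→ 4a d0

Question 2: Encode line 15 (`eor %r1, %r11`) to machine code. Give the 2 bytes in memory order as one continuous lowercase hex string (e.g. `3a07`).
L15: eor op=0x7:5|rd=11:4|rs=1:4|pad=0:3 ⇒ 0x3d88 ⇒ big 3d 88

3d88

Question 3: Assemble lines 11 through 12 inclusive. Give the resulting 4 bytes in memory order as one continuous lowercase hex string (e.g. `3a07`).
9f80d448

L11: cpl op=0x13:5|rd=15:4|pad=0:7 ⇒ 0x9f80 ⇒ big 9f 80
L12: ldi op=0x1a:5|rd=8:4|imm=72:7 ⇒ 0xd448 ⇒ big d4 48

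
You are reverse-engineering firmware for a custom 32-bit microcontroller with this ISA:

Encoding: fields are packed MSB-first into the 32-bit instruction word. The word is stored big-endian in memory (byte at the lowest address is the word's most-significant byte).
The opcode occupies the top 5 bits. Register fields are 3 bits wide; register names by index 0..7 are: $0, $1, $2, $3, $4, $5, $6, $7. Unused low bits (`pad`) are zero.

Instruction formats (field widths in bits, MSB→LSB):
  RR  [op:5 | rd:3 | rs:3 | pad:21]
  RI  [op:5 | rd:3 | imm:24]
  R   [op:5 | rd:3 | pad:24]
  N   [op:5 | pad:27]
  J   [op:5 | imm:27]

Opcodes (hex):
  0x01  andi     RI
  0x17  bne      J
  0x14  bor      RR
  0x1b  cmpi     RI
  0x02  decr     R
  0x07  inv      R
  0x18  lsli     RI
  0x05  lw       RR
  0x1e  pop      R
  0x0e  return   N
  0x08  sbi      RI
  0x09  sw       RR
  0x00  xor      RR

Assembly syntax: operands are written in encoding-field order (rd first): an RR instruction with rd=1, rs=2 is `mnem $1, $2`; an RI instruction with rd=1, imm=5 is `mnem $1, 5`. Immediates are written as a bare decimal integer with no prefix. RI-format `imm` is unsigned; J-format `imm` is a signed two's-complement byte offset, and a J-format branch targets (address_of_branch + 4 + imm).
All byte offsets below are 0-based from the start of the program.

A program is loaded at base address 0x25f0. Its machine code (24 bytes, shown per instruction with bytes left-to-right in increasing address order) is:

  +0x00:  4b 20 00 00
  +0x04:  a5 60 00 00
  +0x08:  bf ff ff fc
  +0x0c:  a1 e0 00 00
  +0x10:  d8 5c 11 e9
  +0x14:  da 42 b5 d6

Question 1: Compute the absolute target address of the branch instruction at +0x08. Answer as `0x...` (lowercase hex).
0x25f8

[08] bf ff ff fc → 0xbffffffc
  top 5b → 0x17 → bne [J]
  [26:0] imm=134217724 (s27→-4) = -4
  target = base 0x25f0 + off 0x08 + 4 + imm -4 = 0x25f8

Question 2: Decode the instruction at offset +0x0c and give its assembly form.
[0c] a1 e0 00 00 → 0xa1e00000
  top 5b → 0x14 → bor [RR]
  rd: (w>>24)&0x7=0x1 → $1
  rs: (w>>21)&0x7=0x7 → $7

bor $1, $7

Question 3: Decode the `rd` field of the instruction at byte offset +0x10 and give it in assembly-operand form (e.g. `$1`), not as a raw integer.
@+10  big-endian(d8 5c 11 e9) = 0xd85c11e9
  op=0xd85c11e9>>27=0x1b ⇒ cmpi (RI)
  [26:24] rd=0 = $0
  [23:0] imm=6033897 = 6033897

$0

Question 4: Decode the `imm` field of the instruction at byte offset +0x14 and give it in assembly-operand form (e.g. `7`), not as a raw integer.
4371926

+0x14: da 42 b5 d6 ⇒ word 0xda42b5d6 (big)
  opcode bits[31:27]=0x1b: cmpi/RI
  rd@[26:24]=0x2 ⇒ $2
  imm@[23:0]=0x42b5d6 ⇒ 4371926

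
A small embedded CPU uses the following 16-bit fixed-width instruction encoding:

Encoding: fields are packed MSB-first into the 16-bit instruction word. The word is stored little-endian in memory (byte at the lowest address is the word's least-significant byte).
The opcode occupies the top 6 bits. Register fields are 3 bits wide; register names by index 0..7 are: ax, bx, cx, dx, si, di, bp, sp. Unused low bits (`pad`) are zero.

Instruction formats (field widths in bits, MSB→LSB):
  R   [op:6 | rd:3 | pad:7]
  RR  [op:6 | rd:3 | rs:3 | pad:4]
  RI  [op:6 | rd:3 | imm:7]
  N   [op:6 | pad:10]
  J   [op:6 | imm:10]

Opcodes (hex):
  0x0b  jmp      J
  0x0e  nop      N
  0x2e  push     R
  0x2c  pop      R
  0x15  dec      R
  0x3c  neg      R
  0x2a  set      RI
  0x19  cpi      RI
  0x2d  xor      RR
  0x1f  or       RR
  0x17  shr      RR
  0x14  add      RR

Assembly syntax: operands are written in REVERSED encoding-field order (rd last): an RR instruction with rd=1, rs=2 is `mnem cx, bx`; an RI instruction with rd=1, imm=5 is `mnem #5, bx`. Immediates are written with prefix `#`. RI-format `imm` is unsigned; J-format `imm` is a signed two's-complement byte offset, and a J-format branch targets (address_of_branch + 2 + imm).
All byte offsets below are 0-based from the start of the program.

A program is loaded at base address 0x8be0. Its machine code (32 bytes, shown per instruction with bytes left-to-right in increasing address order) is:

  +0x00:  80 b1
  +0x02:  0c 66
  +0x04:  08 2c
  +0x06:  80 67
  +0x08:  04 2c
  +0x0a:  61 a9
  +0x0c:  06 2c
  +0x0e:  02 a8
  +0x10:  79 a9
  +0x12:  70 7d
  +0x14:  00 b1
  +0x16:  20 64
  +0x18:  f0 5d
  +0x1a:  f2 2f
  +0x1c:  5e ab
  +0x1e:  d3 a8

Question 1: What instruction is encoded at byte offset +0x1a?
jmp #-14

[1a] f2 2f → 0x2ff2
  opcode bits[15:10]=0xb: jmp/J
  [9:0] imm=1010 (s10→-14) = #-14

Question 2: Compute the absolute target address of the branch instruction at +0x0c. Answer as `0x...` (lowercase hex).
0x8bf4

@+0c  little-endian(06 2c) = 0x2c06
  op=0x2c06>>10=0xb ⇒ jmp (J)
  [9:0] imm=6 = #6
  target = base 0x8be0 + off 0x0c + 2 + imm 6 = 0x8bf4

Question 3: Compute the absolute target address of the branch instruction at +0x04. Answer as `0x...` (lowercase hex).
@+04  little-endian(08 2c) = 0x2c08
  op=0x2c08>>10=0xb ⇒ jmp (J)
  [9:0] imm=8 = #8
  target = base 0x8be0 + off 0x04 + 2 + imm 8 = 0x8bee

0x8bee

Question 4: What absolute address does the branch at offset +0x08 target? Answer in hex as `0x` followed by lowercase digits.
0x8bee

off 0x08: read 04 2c as little → 0x2c04
  top 6b → 0xb → jmp [J]
  imm: (w>>0)&0x3ff=0x4 → #4
  target = base 0x8be0 + off 0x08 + 2 + imm 4 = 0x8bee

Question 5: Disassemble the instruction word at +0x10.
set #121, cx

+0x10: 79 a9 ⇒ word 0xa979 (little)
  op=0xa979>>10=0x2a ⇒ set (RI)
  rd: (w>>7)&0x7=0x2 → cx
  imm: (w>>0)&0x7f=0x79 → #121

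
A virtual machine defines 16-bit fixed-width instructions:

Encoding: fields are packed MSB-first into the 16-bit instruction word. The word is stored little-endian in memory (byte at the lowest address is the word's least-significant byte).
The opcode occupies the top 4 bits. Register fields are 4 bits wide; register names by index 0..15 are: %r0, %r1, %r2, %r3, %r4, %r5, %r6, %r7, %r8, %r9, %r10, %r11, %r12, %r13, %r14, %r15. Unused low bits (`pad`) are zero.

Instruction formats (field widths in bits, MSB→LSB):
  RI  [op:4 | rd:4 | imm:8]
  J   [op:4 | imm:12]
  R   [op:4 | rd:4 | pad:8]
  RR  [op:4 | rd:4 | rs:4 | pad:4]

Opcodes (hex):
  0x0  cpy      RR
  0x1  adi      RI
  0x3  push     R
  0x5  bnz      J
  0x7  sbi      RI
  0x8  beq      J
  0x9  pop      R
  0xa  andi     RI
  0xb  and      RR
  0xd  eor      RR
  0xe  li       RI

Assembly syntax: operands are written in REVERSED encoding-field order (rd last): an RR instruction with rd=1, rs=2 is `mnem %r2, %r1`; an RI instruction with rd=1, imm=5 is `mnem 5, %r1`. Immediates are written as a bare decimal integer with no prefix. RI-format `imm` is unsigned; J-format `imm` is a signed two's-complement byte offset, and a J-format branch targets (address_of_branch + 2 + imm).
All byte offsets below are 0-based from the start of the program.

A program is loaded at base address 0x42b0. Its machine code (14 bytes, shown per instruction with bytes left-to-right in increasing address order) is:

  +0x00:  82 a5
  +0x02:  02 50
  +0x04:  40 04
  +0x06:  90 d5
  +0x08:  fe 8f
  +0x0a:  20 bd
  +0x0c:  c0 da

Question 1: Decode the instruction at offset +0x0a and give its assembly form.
[0a] 20 bd → 0xbd20
  opcode bits[15:12]=0xb: and/RR
  [11:8] rd=13 = %r13
  [7:4] rs=2 = %r2

and %r2, %r13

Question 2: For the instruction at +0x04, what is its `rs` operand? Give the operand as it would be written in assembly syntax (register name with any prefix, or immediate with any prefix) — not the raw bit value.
%r4

+0x04: 40 04 ⇒ word 0x0440 (little)
  opcode bits[15:12]=0x0: cpy/RR
  [11:8] rd=4 = %r4
  [7:4] rs=4 = %r4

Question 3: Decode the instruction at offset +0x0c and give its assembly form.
@+0c  little-endian(c0 da) = 0xdac0
  op=0xdac0>>12=0xd ⇒ eor (RR)
  rd@[11:8]=0xa ⇒ %r10
  rs@[7:4]=0xc ⇒ %r12

eor %r12, %r10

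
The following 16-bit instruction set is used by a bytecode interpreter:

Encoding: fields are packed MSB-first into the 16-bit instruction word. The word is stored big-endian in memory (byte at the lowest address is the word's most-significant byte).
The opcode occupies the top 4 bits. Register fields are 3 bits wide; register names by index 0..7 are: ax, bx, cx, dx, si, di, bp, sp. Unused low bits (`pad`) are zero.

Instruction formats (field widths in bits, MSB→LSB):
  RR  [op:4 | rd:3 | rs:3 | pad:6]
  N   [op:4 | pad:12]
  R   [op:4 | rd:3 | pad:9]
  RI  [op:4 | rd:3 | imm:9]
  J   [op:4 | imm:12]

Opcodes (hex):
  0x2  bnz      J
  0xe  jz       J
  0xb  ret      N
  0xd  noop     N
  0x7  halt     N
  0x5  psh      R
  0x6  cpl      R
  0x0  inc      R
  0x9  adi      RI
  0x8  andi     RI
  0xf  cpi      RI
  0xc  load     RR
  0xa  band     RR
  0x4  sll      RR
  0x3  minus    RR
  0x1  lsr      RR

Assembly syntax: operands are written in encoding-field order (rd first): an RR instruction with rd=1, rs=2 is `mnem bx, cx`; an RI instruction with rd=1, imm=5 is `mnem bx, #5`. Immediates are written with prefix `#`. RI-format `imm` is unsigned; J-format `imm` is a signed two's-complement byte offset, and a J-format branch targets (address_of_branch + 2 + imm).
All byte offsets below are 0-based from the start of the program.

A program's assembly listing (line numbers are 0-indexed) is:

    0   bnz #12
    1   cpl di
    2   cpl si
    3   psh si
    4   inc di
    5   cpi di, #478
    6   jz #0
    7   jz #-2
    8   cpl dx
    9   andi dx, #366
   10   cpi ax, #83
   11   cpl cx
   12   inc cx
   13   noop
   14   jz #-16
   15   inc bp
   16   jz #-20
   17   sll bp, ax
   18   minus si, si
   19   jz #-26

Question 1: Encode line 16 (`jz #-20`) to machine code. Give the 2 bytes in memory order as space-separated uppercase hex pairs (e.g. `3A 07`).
EF EC

16. jz fields op=0xe:4|imm=-20:12 → word efech → ef ec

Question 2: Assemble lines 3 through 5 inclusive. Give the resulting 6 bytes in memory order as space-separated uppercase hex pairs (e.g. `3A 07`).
58 00 0A 00 FB DE

line 3 (psh): pack op=0x5:4|rd=4:3|pad=0:9 = 0x5800; big→ 58 00
line 4 (inc): pack op=0x0:4|rd=5:3|pad=0:9 = 0x0a00; big→ 0a 00
line 5 (cpi): pack op=0xf:4|rd=5:3|imm=478:9 = 0xfbde; big→ fb de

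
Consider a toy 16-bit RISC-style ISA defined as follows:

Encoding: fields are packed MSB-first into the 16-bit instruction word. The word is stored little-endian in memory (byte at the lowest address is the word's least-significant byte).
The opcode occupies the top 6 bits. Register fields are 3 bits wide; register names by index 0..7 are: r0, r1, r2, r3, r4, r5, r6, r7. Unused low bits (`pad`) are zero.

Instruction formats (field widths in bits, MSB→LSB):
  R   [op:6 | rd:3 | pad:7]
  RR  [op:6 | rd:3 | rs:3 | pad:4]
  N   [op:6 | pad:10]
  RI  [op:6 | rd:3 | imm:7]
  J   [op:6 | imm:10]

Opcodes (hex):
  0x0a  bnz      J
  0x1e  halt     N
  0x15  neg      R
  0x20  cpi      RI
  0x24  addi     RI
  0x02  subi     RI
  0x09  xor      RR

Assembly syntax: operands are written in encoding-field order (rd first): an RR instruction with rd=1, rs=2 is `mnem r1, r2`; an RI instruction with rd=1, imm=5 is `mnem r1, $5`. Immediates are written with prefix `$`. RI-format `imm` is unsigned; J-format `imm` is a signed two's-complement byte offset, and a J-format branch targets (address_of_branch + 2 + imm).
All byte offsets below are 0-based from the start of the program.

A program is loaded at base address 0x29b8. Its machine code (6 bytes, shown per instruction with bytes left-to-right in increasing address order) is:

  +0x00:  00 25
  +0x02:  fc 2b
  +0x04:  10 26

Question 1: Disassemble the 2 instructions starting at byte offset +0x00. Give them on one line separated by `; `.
+0x00: 00 25 ⇒ word 0x2500 (little)
  op=0x2500>>10=0x9 ⇒ xor (RR)
  [9:7] rd=2 = r2
  [6:4] rs=0 = r0
+0x02: fc 2b ⇒ word 0x2bfc (little)
  op=0x2bfc>>10=0xa ⇒ bnz (J)
  [9:0] imm=1020 (s10→-4) = $-4

xor r2, r0; bnz $-4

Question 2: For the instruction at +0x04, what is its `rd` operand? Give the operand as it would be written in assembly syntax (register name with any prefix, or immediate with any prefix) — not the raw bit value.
r4

off 0x04: read 10 26 as little → 0x2610
  opcode bits[15:10]=0x9: xor/RR
  [9:7] rd=4 = r4
  [6:4] rs=1 = r1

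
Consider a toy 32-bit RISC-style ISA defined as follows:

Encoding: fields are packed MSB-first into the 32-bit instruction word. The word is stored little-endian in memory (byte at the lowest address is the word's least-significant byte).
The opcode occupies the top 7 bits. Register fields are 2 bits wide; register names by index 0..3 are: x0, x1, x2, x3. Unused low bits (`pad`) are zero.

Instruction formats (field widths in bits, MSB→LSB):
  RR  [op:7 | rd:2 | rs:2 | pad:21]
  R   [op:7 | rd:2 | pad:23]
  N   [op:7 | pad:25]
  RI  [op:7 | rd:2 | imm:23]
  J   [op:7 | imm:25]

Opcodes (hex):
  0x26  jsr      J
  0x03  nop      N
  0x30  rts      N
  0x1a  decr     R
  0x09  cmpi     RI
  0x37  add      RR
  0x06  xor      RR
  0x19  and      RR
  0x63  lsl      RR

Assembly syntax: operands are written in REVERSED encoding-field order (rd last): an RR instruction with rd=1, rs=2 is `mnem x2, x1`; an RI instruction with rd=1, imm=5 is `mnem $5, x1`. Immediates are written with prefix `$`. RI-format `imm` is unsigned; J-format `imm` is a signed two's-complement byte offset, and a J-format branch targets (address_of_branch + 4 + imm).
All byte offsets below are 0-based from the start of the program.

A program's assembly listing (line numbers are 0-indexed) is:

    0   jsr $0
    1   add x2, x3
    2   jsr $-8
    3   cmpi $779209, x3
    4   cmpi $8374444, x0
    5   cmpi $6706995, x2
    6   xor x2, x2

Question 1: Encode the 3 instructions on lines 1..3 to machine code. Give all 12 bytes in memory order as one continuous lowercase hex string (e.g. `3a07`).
1. add fields op=0x37:7|rd=3:2|rs=2:2|pad=0:21 → word 6fc00000h → 00 00 c0 6f
2. jsr fields op=0x26:7|imm=-8:25 → word 4dfffff8h → f8 ff ff 4d
3. cmpi fields op=0x9:7|rd=3:2|imm=779209:23 → word 138be3c9h → c9 e3 8b 13

0000c06ff8ffff4dc9e38b13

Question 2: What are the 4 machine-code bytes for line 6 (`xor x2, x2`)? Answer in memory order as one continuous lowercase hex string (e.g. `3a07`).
0000400d

L6: xor op=0x6:7|rd=2:2|rs=2:2|pad=0:21 ⇒ 0x0d400000 ⇒ little 00 00 40 0d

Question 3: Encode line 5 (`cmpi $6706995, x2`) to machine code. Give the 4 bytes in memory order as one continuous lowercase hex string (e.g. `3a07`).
33576613

L5: cmpi op=0x9:7|rd=2:2|imm=6706995:23 ⇒ 0x13665733 ⇒ little 33 57 66 13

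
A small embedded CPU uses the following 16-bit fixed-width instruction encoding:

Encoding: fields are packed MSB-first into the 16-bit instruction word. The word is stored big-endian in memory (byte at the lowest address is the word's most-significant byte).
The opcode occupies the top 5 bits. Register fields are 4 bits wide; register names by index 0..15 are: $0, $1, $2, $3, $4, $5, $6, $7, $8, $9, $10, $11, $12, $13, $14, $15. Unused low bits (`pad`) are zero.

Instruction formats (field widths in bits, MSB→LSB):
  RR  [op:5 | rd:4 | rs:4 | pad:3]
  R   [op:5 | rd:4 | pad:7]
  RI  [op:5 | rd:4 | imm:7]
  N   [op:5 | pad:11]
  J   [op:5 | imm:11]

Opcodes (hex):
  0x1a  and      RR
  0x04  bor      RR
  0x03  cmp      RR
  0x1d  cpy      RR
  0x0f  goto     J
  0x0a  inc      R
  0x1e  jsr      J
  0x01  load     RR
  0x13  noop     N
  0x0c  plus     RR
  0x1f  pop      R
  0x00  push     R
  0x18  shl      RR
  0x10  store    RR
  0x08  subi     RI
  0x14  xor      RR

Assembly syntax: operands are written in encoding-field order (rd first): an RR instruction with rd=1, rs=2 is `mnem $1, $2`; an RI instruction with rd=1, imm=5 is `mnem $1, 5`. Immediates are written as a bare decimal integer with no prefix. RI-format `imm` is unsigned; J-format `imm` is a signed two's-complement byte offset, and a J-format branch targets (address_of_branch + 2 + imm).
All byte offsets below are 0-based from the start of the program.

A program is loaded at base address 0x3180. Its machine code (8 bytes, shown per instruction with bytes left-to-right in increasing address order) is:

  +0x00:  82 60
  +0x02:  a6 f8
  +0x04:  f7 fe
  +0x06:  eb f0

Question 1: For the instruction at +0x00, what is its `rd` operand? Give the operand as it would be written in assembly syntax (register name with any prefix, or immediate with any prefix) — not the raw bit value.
$4

@+00  big-endian(82 60) = 0x8260
  op=0x8260>>11=0x10 ⇒ store (RR)
  [10:7] rd=4 = $4
  [6:3] rs=12 = $12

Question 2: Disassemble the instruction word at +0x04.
jsr -2

@+04  big-endian(f7 fe) = 0xf7fe
  top 5b → 0x1e → jsr [J]
  [10:0] imm=2046 (s11→-2) = -2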